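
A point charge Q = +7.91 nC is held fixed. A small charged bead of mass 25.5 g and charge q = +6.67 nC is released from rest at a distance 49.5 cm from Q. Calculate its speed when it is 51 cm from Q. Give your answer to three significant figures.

1.49×10⁻³ m/s

Only the electrostatic force acts, so mechanical energy is conserved: ½mv² = U₁ − U₂ = kQq(1/r₁ − 1/r₂).
U₁ − U₂ = (8.99×10⁹ N·m²/C²)(7.91×10⁻⁹ C)(6.67×10⁻⁹ C)(1/0.495 − 1/0.510) = 2.82×10⁻⁸ J.
v = √(2·2.82×10⁻⁸/0.0255) = 1.49×10⁻³ m/s.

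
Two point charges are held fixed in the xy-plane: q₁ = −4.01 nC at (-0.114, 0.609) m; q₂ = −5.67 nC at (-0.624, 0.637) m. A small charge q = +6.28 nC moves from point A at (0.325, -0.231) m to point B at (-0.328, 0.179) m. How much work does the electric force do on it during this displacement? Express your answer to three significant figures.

5.71×10⁻⁷ J

The work done by the electric force is W_field = −ΔU = −q(V_B − V_A) = q(V_A − V_B).
At A: distances to the source charges are 0.948 m, 1.29 m; V_A = Σ kqᵢ/rᵢ = -77.7 V.
At B: distances to the source charges are 0.480 m, 0.545 m; V_B = Σ kqᵢ/rᵢ = -169 V.
ΔV = V_B − V_A = -90.9 V.
W_field = −qΔV = −(6.28×10⁻⁹ C)(-90.9 V) = 5.71×10⁻⁷ J.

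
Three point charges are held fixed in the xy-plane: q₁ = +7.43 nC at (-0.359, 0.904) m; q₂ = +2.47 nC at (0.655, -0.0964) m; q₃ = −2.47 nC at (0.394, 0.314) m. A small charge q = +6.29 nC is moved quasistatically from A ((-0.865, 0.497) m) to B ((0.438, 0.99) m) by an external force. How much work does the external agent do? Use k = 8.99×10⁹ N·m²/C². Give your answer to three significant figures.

For quasistatic motion the external work equals the change in potential energy: W_ext = qΔV = q(V_B − V_A).
At A: distances to the source charges are 0.649 m, 1.63 m, 1.27 m; V_A = Σ kqᵢ/rᵢ = 99.0 V.
At B: distances to the source charges are 0.802 m, 1.11 m, 0.677 m; V_B = Σ kqᵢ/rᵢ = 70.6 V.
ΔV = V_B − V_A = -28.4 V.
W_ext = qΔV = (6.29×10⁻⁹ C)(-28.4 V) = -1.79×10⁻⁷ J.

-1.79×10⁻⁷ J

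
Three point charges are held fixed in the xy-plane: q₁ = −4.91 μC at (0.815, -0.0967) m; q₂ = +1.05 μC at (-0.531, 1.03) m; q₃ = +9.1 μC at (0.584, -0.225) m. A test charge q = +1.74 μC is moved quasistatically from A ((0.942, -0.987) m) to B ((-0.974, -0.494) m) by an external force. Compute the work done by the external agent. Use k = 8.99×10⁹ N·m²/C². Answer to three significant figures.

For quasistatic motion the external work equals the change in potential energy: W_ext = qΔV = q(V_B − V_A).
At A: distances to the source charges are 0.899 m, 2.50 m, 0.842 m; V_A = Σ kqᵢ/rᵢ = 5.19×10⁴ V.
At B: distances to the source charges are 1.83 m, 1.59 m, 1.58 m; V_B = Σ kqᵢ/rᵢ = 3.36×10⁴ V.
ΔV = V_B − V_A = -1.83×10⁴ V.
W_ext = qΔV = (1.74×10⁻⁶ C)(-1.83×10⁴ V) = -0.0318 J.

-0.0318 J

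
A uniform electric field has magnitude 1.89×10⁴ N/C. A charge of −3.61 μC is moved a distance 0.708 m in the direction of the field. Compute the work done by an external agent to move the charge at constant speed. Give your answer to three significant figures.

The potential change for a displacement 0.708 m in the direction of the field is ΔV = −Ed = -1.34×10⁴ V.
W_ext = qΔV = 0.0483 J.

0.0483 J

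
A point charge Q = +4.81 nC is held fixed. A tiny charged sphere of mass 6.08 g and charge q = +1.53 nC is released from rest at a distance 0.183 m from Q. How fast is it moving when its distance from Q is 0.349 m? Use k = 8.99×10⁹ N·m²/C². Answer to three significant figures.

7.52×10⁻³ m/s

Only the electrostatic force acts, so mechanical energy is conserved: ½mv² = U₁ − U₂ = kQq(1/r₁ − 1/r₂).
U₁ − U₂ = (8.99×10⁹ N·m²/C²)(4.81×10⁻⁹ C)(1.53×10⁻⁹ C)(1/0.183 − 1/0.349) = 1.72×10⁻⁷ J.
v = √(2·1.72×10⁻⁷/6.08×10⁻³) = 7.52×10⁻³ m/s.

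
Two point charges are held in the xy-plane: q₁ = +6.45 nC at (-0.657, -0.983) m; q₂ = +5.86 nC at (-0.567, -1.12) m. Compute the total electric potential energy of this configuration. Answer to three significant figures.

2.07×10⁻⁶ J

The assembly work is the sum of pairwise potential energies, U = Σ_{i<j} kqᵢqⱼ/rᵢⱼ.
Pair separations: r₁₂ = 0.164 m.
U = (2.07×10⁻⁶) = 2.07×10⁻⁶ J.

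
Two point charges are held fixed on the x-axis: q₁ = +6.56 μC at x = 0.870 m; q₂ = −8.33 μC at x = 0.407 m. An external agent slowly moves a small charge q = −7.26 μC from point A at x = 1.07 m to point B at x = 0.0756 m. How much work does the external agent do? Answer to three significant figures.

For quasistatic motion the external work equals the change in potential energy: W_ext = qΔV = q(V_B − V_A).
At A: distances to the source charges are 0.200 m, 0.663 m; V_A = Σ kqᵢ/rᵢ = 1.82×10⁵ V.
At B: distances to the source charges are 0.794 m, 0.331 m; V_B = Σ kqᵢ/rᵢ = -1.52×10⁵ V.
ΔV = V_B − V_A = -3.34×10⁵ V.
W_ext = qΔV = (-7.26×10⁻⁶ C)(-3.34×10⁵ V) = 2.42 J.

2.42 J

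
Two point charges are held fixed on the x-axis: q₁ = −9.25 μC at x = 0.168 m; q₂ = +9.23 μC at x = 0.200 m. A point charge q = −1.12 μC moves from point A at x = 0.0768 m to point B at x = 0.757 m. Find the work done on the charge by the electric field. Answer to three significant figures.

The work done by the electric force is W_field = −ΔU = −q(V_B − V_A) = q(V_A − V_B).
At A: distances to the source charges are 0.0912 m, 0.123 m; V_A = Σ kqᵢ/rᵢ = -2.38×10⁵ V.
At B: distances to the source charges are 0.589 m, 0.557 m; V_B = Σ kqᵢ/rᵢ = 7790 V.
ΔV = V_B − V_A = 2.46×10⁵ V.
W_field = −qΔV = −(-1.12×10⁻⁶ C)(2.46×10⁵ V) = 0.276 J.

0.276 J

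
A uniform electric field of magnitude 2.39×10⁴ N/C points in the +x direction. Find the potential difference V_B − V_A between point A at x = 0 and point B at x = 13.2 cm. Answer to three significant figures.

In a uniform field, potential decreases in the direction of E: V_B − V_A = −E·Δx.
V_B − V_A = −(2.39×10⁴ V/m)(0.132 m) = -3150 V.

-3150 V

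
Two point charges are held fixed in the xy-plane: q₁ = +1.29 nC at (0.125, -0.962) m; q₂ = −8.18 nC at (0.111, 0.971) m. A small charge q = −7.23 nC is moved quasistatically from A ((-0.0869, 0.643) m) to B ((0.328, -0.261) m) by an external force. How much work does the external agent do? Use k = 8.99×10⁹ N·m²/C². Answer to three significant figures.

-1.03×10⁻⁶ J

For quasistatic motion the external work equals the change in potential energy: W_ext = qΔV = q(V_B − V_A).
At A: distances to the source charges are 1.62 m, 0.383 m; V_A = Σ kqᵢ/rᵢ = -185 V.
At B: distances to the source charges are 0.730 m, 1.25 m; V_B = Σ kqᵢ/rᵢ = -42.9 V.
ΔV = V_B − V_A = 142 V.
W_ext = qΔV = (-7.23×10⁻⁹ C)(142 V) = -1.03×10⁻⁶ J.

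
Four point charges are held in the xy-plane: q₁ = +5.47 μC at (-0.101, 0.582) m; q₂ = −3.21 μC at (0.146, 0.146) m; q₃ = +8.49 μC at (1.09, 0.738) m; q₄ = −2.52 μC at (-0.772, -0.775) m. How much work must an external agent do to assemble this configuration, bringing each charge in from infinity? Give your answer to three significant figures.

The assembly work is the sum of pairwise potential energies, U = Σ_{i<j} kqᵢqⱼ/rᵢⱼ.
Pair separations: r₁₂ = 0.501 m, r₁₃ = 1.20 m, r₁₄ = 1.51 m, r₂₃ = 1.11 m, r₂₄ = 1.30 m, r₃₄ = 2.40 m.
Summing all 6 pair terms gives U = -0.293 J.

-0.293 J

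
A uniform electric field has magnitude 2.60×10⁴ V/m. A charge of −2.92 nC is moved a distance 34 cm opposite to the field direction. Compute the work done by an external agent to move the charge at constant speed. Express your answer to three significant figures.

The potential change for a displacement 34 cm opposite to the field direction is ΔV = +Ed = 8840 V.
W_ext = qΔV = -2.58×10⁻⁵ J.

-2.58×10⁻⁵ J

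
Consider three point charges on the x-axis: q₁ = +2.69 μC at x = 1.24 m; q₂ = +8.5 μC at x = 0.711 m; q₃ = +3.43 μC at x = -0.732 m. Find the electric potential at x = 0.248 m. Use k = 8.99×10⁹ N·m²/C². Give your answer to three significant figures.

Electric potential is a scalar, so the contributions from each charge add algebraically: V = Σ kqᵢ/rᵢ.
Distances from the field point to each charge: r₁ = 0.992 m, r₂ = 0.463 m, r₃ = 0.980 m.
V = k[(2.69×10⁻⁶)/(0.992) + (8.50×10⁻⁶)/(0.463) + (3.43×10⁻⁶)/(0.980)] = 2.21×10⁵ V.

2.21×10⁵ V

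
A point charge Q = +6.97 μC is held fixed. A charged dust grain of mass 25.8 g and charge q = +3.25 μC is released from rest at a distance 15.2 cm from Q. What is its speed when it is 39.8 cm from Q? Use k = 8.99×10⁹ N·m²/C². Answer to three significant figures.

8.01 m/s

Only the electrostatic force acts, so mechanical energy is conserved: ½mv² = U₁ − U₂ = kQq(1/r₁ − 1/r₂).
U₁ − U₂ = (8.99×10⁹ N·m²/C²)(6.97×10⁻⁶ C)(3.25×10⁻⁶ C)(1/0.152 − 1/0.398) = 0.828 J.
v = √(2·0.828/0.0258) = 8.01 m/s.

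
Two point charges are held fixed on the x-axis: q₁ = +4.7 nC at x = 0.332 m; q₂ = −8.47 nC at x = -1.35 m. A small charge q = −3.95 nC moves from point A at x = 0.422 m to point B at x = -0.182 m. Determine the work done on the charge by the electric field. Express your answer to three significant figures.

-1.62×10⁻⁶ J

The work done by the electric force is W_field = −ΔU = −q(V_B − V_A) = q(V_A − V_B).
At A: distances to the source charges are 0.0900 m, 1.77 m; V_A = Σ kqᵢ/rᵢ = 427 V.
At B: distances to the source charges are 0.514 m, 1.17 m; V_B = Σ kqᵢ/rᵢ = 17.0 V.
ΔV = V_B − V_A = -409 V.
W_field = −qΔV = −(-3.95×10⁻⁹ C)(-409 V) = -1.62×10⁻⁶ J.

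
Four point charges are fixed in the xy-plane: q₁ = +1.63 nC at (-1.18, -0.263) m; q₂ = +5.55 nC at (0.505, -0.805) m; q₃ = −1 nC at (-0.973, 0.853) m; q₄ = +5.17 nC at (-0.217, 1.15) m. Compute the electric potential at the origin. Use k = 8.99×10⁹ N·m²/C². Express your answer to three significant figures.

The total potential is the scalar sum of each charge's contribution, V = Σ kqᵢ/rᵢ.
Distances from the field point to each charge: r₁ = 1.21 m, r₂ = 0.950 m, r₃ = 1.29 m, r₄ = 1.17 m.
V = k[(1.63×10⁻⁹)/(1.21) + (5.55×10⁻⁹)/(0.950) + (-1.00×10⁻⁹)/(1.29) + (5.17×10⁻⁹)/(1.17)] = 97.4 V.

97.4 V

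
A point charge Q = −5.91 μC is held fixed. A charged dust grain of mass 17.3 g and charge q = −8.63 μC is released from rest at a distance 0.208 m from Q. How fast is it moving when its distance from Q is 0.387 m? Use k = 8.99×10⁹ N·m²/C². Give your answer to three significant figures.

Only the electrostatic force acts, so mechanical energy is conserved: ½mv² = U₁ − U₂ = kQq(1/r₁ − 1/r₂).
U₁ − U₂ = (8.99×10⁹ N·m²/C²)(-5.91×10⁻⁶ C)(-8.63×10⁻⁶ C)(1/0.208 − 1/0.387) = 1.02 J.
v = √(2·1.02/0.0173) = 10.9 m/s.

10.9 m/s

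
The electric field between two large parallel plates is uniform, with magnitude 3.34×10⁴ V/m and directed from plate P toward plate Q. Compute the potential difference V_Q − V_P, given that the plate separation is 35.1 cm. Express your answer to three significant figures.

-1.17×10⁴ V

In a uniform field, potential decreases in the direction of E: ΔV = −E·d for a displacement d parallel to E.
Going from P to Q is a displacement of 35.1 cm along the field, so V_Q − V_P = −Ed = -1.17×10⁴ V.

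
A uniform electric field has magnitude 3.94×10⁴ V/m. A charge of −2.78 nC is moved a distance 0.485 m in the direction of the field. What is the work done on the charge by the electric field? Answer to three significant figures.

-5.31×10⁻⁵ J

The potential change for a displacement 0.485 m in the direction of the field is ΔV = −Ed = -1.91×10⁴ V.
W_field = −qΔV = -5.31×10⁻⁵ J.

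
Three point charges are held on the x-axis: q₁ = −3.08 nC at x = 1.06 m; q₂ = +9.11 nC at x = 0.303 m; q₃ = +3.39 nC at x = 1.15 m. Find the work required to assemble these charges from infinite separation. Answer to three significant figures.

The assembly work is the sum of pairwise potential energies, U = Σ_{i<j} kqᵢqⱼ/rᵢⱼ.
Pair separations: r₁₂ = 0.757 m, r₁₃ = 0.0900 m, r₂₃ = 0.847 m.
U = (-3.33×10⁻⁷) + (-1.04×10⁻⁶) + (3.28×10⁻⁷) = -1.05×10⁻⁶ J.

-1.05×10⁻⁶ J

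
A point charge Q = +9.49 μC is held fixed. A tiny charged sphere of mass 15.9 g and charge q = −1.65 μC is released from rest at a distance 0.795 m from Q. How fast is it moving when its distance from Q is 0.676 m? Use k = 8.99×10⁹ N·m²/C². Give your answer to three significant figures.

1.98 m/s

Only the electrostatic force acts, so mechanical energy is conserved: ½mv² = U₁ − U₂ = kQq(1/r₁ − 1/r₂).
U₁ − U₂ = (8.99×10⁹ N·m²/C²)(9.49×10⁻⁶ C)(-1.65×10⁻⁶ C)(1/0.795 − 1/0.676) = 0.0312 J.
v = √(2·0.0312/0.0159) = 1.98 m/s.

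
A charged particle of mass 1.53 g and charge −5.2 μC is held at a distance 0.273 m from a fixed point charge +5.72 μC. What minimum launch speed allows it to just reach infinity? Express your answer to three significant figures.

35.8 m/s

To just escape, total mechanical energy must reach zero at infinity: ½mv²_min + U = 0, so ½mv²_min = −U = |kQq|/r.
|U| = |kQq|/r = (8.99×10⁹ N·m²/C²)(5.72×10⁻⁶)(5.20×10⁻⁶)/(0.273) = 0.979 J.
v_min = √(2|U|/m) = √(2·0.979/1.53×10⁻³) = 35.8 m/s.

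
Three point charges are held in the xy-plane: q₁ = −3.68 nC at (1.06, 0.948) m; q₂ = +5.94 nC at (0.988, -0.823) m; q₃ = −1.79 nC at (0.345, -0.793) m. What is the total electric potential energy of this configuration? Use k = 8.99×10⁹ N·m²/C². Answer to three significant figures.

-2.28×10⁻⁷ J

The assembly work is the sum of pairwise potential energies, U = Σ_{i<j} kqᵢqⱼ/rᵢⱼ.
Pair separations: r₁₂ = 1.77 m, r₁₃ = 1.88 m, r₂₃ = 0.644 m.
U = (-1.11×10⁻⁷) + (3.15×10⁻⁸) + (-1.48×10⁻⁷) = -2.28×10⁻⁷ J.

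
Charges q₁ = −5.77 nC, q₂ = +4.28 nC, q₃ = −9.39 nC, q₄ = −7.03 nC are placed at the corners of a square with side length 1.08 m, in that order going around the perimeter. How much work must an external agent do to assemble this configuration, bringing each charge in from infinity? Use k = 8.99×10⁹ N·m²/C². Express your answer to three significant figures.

The assembly work is the sum of pairwise potential energies, U = Σ_{i<j} kqᵢqⱼ/rᵢⱼ.
The four side pairs have separation 1.08 m and the two diagonal pairs 1.53 m.
Summing all 6 pair terms gives U = 4.89×10⁻⁷ J.

4.89×10⁻⁷ J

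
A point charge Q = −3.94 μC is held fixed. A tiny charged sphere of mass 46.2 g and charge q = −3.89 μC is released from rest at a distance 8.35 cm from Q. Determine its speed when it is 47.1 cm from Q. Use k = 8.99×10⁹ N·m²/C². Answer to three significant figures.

Only the electrostatic force acts, so mechanical energy is conserved: ½mv² = U₁ − U₂ = kQq(1/r₁ − 1/r₂).
U₁ − U₂ = (8.99×10⁹ N·m²/C²)(-3.94×10⁻⁶ C)(-3.89×10⁻⁶ C)(1/0.0835 − 1/0.471) = 1.36 J.
v = √(2·1.36/0.0462) = 7.67 m/s.

7.67 m/s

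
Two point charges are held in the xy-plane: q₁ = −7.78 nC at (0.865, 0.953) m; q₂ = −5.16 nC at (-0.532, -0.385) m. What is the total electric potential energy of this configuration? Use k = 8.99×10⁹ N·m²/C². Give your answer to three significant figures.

The work to assemble the configuration equals its total potential energy, U = Σ kqᵢqⱼ/rᵢⱼ over all pairs.
Pair separations: r₁₂ = 1.93 m.
U = (1.87×10⁻⁷) = 1.87×10⁻⁷ J.

1.87×10⁻⁷ J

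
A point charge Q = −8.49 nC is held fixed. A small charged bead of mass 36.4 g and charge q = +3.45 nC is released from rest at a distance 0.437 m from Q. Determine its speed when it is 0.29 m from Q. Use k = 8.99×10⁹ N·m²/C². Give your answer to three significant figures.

Only the electrostatic force acts, so mechanical energy is conserved: ½mv² = U₁ − U₂ = kQq(1/r₁ − 1/r₂).
U₁ − U₂ = (8.99×10⁹ N·m²/C²)(-8.49×10⁻⁹ C)(3.45×10⁻⁹ C)(1/0.437 − 1/0.290) = 3.05×10⁻⁷ J.
v = √(2·3.05×10⁻⁷/0.0364) = 4.10×10⁻³ m/s.

4.10×10⁻³ m/s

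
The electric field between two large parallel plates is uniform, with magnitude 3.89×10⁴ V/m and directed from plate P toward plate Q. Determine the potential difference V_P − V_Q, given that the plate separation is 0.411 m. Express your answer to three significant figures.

1.60×10⁴ V

In a uniform field, potential decreases in the direction of E: ΔV = −E·d for a displacement d parallel to E.
Going from Q to P is a displacement of 0.411 m opposite to the field, so V_P − V_Q = +Ed = 1.60×10⁴ V.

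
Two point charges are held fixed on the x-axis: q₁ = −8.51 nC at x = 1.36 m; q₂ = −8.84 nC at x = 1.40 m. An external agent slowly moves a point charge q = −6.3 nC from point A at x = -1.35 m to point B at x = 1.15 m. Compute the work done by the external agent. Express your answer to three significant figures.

3.94×10⁻⁶ J

For quasistatic motion the external work equals the change in potential energy: W_ext = qΔV = q(V_B − V_A).
At A: distances to the source charges are 2.71 m, 2.75 m; V_A = Σ kqᵢ/rᵢ = -57.1 V.
At B: distances to the source charges are 0.210 m, 0.250 m; V_B = Σ kqᵢ/rᵢ = -682 V.
ΔV = V_B − V_A = -625 V.
W_ext = qΔV = (-6.30×10⁻⁹ C)(-625 V) = 3.94×10⁻⁶ J.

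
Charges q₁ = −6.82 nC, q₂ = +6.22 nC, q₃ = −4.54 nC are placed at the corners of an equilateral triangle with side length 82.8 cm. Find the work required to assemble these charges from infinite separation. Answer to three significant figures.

The assembly work is the sum of pairwise potential energies, U = Σ_{i<j} kqᵢqⱼ/rᵢⱼ.
All three pair separations equal the side length, 0.828 m.
U = (-4.61×10⁻⁷) + (3.36×10⁻⁷) + (-3.07×10⁻⁷) = -4.31×10⁻⁷ J.

-4.31×10⁻⁷ J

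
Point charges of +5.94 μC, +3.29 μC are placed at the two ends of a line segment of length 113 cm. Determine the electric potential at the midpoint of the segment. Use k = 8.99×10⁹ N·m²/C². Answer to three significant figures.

1.47×10⁵ V

Electric potential is a scalar, so the contributions from each charge add algebraically: V = Σ kqᵢ/rᵢ.
Each charge is 0.565 m from the midpoint.
V = k[(5.94×10⁻⁶)/(0.565) + (3.29×10⁻⁶)/(0.565)] = 1.47×10⁵ V.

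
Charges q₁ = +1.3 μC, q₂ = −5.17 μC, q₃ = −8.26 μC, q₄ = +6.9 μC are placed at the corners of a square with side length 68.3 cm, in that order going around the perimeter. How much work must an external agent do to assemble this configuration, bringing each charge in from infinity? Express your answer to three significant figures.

-0.590 J

The assembly work is the sum of pairwise potential energies, U = Σ_{i<j} kqᵢqⱼ/rᵢⱼ.
The four side pairs have separation 0.683 m and the two diagonal pairs 0.966 m.
Summing all 6 pair terms gives U = -0.590 J.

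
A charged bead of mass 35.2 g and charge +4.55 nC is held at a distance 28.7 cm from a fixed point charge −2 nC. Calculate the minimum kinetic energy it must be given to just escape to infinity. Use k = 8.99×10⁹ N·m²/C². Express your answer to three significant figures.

To just escape, total mechanical energy must reach zero at infinity: ½mv²_min + U = 0, so ½mv²_min = −U = |kQq|/r.
|U| = |kQq|/r = (8.99×10⁹ N·m²/C²)(2.00×10⁻⁹)(4.55×10⁻⁹)/(0.287) = 2.85×10⁻⁷ J.

2.85×10⁻⁷ J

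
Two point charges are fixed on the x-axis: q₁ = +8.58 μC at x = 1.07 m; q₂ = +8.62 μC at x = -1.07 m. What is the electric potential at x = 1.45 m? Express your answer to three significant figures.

The total potential is the scalar sum of each charge's contribution, V = Σ kqᵢ/rᵢ.
Distances from the field point to each charge: r₁ = 0.380 m, r₂ = 2.52 m.
V = k[(8.58×10⁻⁶)/(0.380) + (8.62×10⁻⁶)/(2.52)] = 2.34×10⁵ V.

2.34×10⁵ V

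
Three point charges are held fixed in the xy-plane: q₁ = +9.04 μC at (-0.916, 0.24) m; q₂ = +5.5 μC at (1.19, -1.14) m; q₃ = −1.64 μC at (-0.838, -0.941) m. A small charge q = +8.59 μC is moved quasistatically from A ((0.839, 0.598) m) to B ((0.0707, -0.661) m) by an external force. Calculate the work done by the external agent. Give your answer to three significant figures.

For quasistatic motion the external work equals the change in potential energy: W_ext = qΔV = q(V_B − V_A).
At A: distances to the source charges are 1.79 m, 1.77 m, 2.28 m; V_A = Σ kqᵢ/rᵢ = 6.68×10⁴ V.
At B: distances to the source charges are 1.34 m, 1.22 m, 0.951 m; V_B = Σ kqᵢ/rᵢ = 8.59×10⁴ V.
ΔV = V_B − V_A = 1.91×10⁴ V.
W_ext = qΔV = (8.59×10⁻⁶ C)(1.91×10⁴ V) = 0.164 J.

0.164 J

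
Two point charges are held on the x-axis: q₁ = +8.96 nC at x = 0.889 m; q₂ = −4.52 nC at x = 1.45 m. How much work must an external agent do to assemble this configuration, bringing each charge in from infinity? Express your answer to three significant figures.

-6.49×10⁻⁷ J

The assembly work is the sum of pairwise potential energies, U = Σ_{i<j} kqᵢqⱼ/rᵢⱼ.
Pair separations: r₁₂ = 0.561 m.
U = (-6.49×10⁻⁷) = -6.49×10⁻⁷ J.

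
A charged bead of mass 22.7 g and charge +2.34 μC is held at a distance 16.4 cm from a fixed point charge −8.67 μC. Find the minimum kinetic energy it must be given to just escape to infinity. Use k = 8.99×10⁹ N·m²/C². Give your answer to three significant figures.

1.11 J

To just escape, total mechanical energy must reach zero at infinity: ½mv²_min + U = 0, so ½mv²_min = −U = |kQq|/r.
|U| = |kQq|/r = (8.99×10⁹ N·m²/C²)(8.67×10⁻⁶)(2.34×10⁻⁶)/(0.164) = 1.11 J.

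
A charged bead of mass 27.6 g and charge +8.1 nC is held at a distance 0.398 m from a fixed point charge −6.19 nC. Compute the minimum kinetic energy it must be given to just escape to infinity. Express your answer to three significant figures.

1.13×10⁻⁶ J

To just escape, total mechanical energy must reach zero at infinity: ½mv²_min + U = 0, so ½mv²_min = −U = |kQq|/r.
|U| = |kQq|/r = (8.99×10⁹ N·m²/C²)(6.19×10⁻⁹)(8.10×10⁻⁹)/(0.398) = 1.13×10⁻⁶ J.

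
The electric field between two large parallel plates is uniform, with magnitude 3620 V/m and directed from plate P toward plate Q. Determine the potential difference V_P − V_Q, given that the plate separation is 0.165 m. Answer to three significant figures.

597 V

In a uniform field, potential decreases in the direction of E: ΔV = −E·d for a displacement d parallel to E.
Going from Q to P is a displacement of 0.165 m opposite to the field, so V_P − V_Q = +Ed = 597 V.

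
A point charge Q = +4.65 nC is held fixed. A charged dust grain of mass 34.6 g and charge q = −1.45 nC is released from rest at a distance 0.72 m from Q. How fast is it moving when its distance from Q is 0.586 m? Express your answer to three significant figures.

Only the electrostatic force acts, so mechanical energy is conserved: ½mv² = U₁ − U₂ = kQq(1/r₁ − 1/r₂).
U₁ − U₂ = (8.99×10⁹ N·m²/C²)(4.65×10⁻⁹ C)(-1.45×10⁻⁹ C)(1/0.720 − 1/0.586) = 1.93×10⁻⁸ J.
v = √(2·1.93×10⁻⁸/0.0346) = 1.05×10⁻³ m/s.

1.05×10⁻³ m/s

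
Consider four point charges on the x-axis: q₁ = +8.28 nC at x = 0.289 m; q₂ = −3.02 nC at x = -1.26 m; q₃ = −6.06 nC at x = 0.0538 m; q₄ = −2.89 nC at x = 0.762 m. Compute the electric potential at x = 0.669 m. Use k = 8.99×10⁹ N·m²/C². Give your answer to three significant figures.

Electric potential is a scalar, so the contributions from each charge add algebraically: V = Σ kqᵢ/rᵢ.
Distances from the field point to each charge: r₁ = 0.380 m, r₂ = 1.93 m, r₃ = 0.615 m, r₄ = 0.0930 m.
V = k[(8.28×10⁻⁹)/(0.380) + (-3.02×10⁻⁹)/(1.93) + (-6.06×10⁻⁹)/(0.615) + (-2.89×10⁻⁹)/(0.0930)] = -186 V.

-186 V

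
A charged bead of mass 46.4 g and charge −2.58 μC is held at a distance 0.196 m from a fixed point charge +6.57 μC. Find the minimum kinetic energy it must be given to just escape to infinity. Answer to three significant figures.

0.777 J

To just escape, total mechanical energy must reach zero at infinity: ½mv²_min + U = 0, so ½mv²_min = −U = |kQq|/r.
|U| = |kQq|/r = (8.99×10⁹ N·m²/C²)(6.57×10⁻⁶)(2.58×10⁻⁶)/(0.196) = 0.777 J.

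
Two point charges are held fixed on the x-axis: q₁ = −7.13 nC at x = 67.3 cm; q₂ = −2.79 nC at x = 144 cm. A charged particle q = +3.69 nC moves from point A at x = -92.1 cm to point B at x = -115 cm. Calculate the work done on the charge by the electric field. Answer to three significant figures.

The work done by the electric force is W_field = −ΔU = −q(V_B − V_A) = q(V_A − V_B).
At A: distances to the source charges are 1.59 m, 2.36 m; V_A = Σ kqᵢ/rᵢ = -50.8 V.
At B: distances to the source charges are 1.82 m, 2.59 m; V_B = Σ kqᵢ/rᵢ = -44.8 V.
ΔV = V_B − V_A = 5.99 V.
W_field = −qΔV = −(3.69×10⁻⁹ C)(5.99 V) = -2.21×10⁻⁸ J.

-2.21×10⁻⁸ J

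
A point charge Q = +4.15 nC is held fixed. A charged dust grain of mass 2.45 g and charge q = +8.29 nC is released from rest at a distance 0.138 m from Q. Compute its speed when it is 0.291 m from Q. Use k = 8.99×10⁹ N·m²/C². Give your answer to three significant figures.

Only the electrostatic force acts, so mechanical energy is conserved: ½mv² = U₁ − U₂ = kQq(1/r₁ − 1/r₂).
U₁ − U₂ = (8.99×10⁹ N·m²/C²)(4.15×10⁻⁹ C)(8.29×10⁻⁹ C)(1/0.138 − 1/0.291) = 1.18×10⁻⁶ J.
v = √(2·1.18×10⁻⁶/2.45×10⁻³) = 0.0310 m/s.

0.0310 m/s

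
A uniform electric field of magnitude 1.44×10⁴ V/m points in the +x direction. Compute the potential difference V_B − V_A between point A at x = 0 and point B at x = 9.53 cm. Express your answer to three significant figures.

In a uniform field, potential decreases in the direction of E: V_B − V_A = −E·Δx.
V_B − V_A = −(1.44×10⁴ V/m)(0.0953 m) = -1370 V.

-1370 V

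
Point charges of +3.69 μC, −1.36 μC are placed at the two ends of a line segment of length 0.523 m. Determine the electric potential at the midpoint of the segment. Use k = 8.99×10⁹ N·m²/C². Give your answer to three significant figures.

Electric potential is a scalar, so the contributions from each charge add algebraically: V = Σ kqᵢ/rᵢ.
Each charge is 0.262 m from the midpoint.
V = k[(3.69×10⁻⁶)/(0.262) + (-1.36×10⁻⁶)/(0.262)] = 8.01×10⁴ V.

8.01×10⁴ V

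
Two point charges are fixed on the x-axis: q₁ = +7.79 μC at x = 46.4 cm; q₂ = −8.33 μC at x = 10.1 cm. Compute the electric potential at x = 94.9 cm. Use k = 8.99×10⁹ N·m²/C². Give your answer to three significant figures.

The total potential is the scalar sum of each charge's contribution, V = Σ kqᵢ/rᵢ.
Distances from the field point to each charge: r₁ = 0.485 m, r₂ = 0.848 m.
V = k[(7.79×10⁻⁶)/(0.485) + (-8.33×10⁻⁶)/(0.848)] = 5.61×10⁴ V.

5.61×10⁴ V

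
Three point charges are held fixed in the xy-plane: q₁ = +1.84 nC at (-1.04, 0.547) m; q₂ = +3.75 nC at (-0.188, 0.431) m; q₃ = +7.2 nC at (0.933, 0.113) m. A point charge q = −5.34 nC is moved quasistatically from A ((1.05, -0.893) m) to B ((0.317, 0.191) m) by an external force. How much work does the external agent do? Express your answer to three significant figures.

-4.66×10⁻⁷ J

For quasistatic motion the external work equals the change in potential energy: W_ext = qΔV = q(V_B − V_A).
At A: distances to the source charges are 2.54 m, 1.81 m, 1.01 m; V_A = Σ kqᵢ/rᵢ = 89.0 V.
At B: distances to the source charges are 1.40 m, 0.559 m, 0.621 m; V_B = Σ kqᵢ/rᵢ = 176 V.
ΔV = V_B − V_A = 87.3 V.
W_ext = qΔV = (-5.34×10⁻⁹ C)(87.3 V) = -4.66×10⁻⁷ J.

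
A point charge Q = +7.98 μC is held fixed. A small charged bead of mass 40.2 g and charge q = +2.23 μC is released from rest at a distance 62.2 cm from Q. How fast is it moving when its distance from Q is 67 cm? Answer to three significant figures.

0.957 m/s

Only the electrostatic force acts, so mechanical energy is conserved: ½mv² = U₁ − U₂ = kQq(1/r₁ − 1/r₂).
U₁ − U₂ = (8.99×10⁹ N·m²/C²)(7.98×10⁻⁶ C)(2.23×10⁻⁶ C)(1/0.622 − 1/0.670) = 0.0184 J.
v = √(2·0.0184/0.0402) = 0.957 m/s.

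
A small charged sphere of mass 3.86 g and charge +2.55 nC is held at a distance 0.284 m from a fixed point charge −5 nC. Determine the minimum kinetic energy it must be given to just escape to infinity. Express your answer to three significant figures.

To just escape, total mechanical energy must reach zero at infinity: ½mv²_min + U = 0, so ½mv²_min = −U = |kQq|/r.
|U| = |kQq|/r = (8.99×10⁹ N·m²/C²)(5.00×10⁻⁹)(2.55×10⁻⁹)/(0.284) = 4.04×10⁻⁷ J.

4.04×10⁻⁷ J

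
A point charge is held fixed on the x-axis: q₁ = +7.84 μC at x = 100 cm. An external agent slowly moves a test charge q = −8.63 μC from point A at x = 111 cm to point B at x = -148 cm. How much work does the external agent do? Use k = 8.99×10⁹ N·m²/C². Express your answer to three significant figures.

5.28 J

For quasistatic motion the external work equals the change in potential energy: W_ext = qΔV = q(V_B − V_A).
At A: distance to the source charge is 0.110 m; V_A = kq₁/r = 6.41×10⁵ V.
At B: distance to the source charge is 2.48 m; V_B = kq₁/r = 2.84×10⁴ V.
ΔV = V_B − V_A = -6.12×10⁵ V.
W_ext = qΔV = (-8.63×10⁻⁶ C)(-6.12×10⁵ V) = 5.28 J.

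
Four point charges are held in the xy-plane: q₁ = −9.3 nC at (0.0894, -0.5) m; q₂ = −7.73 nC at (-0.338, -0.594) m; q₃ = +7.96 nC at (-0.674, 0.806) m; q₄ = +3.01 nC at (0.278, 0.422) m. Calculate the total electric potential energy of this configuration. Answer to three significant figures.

The work to assemble the configuration equals its total potential energy, U = Σ kqᵢqⱼ/rᵢⱼ over all pairs.
Pair separations: r₁₂ = 0.438 m, r₁₃ = 1.51 m, r₁₄ = 0.941 m, r₂₃ = 1.44 m, r₂₄ = 1.19 m, r₃₄ = 1.03 m.
Summing all 6 pair terms gives U = 4.19×10⁻⁷ J.

4.19×10⁻⁷ J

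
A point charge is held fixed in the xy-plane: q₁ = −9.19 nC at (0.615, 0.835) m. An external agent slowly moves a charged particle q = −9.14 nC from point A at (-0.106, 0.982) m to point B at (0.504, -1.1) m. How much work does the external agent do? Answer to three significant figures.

-6.37×10⁻⁷ J

For quasistatic motion the external work equals the change in potential energy: W_ext = qΔV = q(V_B − V_A).
At A: distance to the source charge is 0.736 m; V_A = kq₁/r = -112 V.
At B: distance to the source charge is 1.94 m; V_B = kq₁/r = -42.6 V.
ΔV = V_B − V_A = 69.7 V.
W_ext = qΔV = (-9.14×10⁻⁹ C)(69.7 V) = -6.37×10⁻⁷ J.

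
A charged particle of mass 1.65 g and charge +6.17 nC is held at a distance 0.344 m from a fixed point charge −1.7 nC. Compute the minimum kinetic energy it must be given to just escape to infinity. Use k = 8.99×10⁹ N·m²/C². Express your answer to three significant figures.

2.74×10⁻⁷ J

To just escape, total mechanical energy must reach zero at infinity: ½mv²_min + U = 0, so ½mv²_min = −U = |kQq|/r.
|U| = |kQq|/r = (8.99×10⁹ N·m²/C²)(1.70×10⁻⁹)(6.17×10⁻⁹)/(0.344) = 2.74×10⁻⁷ J.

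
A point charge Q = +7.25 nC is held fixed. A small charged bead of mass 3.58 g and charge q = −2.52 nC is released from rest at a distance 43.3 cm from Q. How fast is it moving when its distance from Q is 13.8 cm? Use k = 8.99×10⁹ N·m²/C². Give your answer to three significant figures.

0.0213 m/s

Only the electrostatic force acts, so mechanical energy is conserved: ½mv² = U₁ − U₂ = kQq(1/r₁ − 1/r₂).
U₁ − U₂ = (8.99×10⁹ N·m²/C²)(7.25×10⁻⁹ C)(-2.52×10⁻⁹ C)(1/0.433 − 1/0.138) = 8.11×10⁻⁷ J.
v = √(2·8.11×10⁻⁷/3.58×10⁻³) = 0.0213 m/s.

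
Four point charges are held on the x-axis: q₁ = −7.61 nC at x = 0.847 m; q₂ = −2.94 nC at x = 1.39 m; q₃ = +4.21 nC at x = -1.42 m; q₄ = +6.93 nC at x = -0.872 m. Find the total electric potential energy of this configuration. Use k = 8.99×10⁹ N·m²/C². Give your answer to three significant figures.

The work to assemble the configuration equals its total potential energy, U = Σ kqᵢqⱼ/rᵢⱼ over all pairs.
Pair separations: r₁₂ = 0.543 m, r₁₃ = 2.27 m, r₁₄ = 1.72 m, r₂₃ = 2.81 m, r₂₄ = 2.26 m, r₃₄ = 0.548 m.
Summing all 6 pair terms gives U = 3.26×10⁻⁷ J.

3.26×10⁻⁷ J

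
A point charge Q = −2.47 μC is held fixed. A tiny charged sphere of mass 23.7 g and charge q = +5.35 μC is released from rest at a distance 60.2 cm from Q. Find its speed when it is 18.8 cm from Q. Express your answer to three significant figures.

6.06 m/s

Only the electrostatic force acts, so mechanical energy is conserved: ½mv² = U₁ − U₂ = kQq(1/r₁ − 1/r₂).
U₁ − U₂ = (8.99×10⁹ N·m²/C²)(-2.47×10⁻⁶ C)(5.35×10⁻⁶ C)(1/0.602 − 1/0.188) = 0.435 J.
v = √(2·0.435/0.0237) = 6.06 m/s.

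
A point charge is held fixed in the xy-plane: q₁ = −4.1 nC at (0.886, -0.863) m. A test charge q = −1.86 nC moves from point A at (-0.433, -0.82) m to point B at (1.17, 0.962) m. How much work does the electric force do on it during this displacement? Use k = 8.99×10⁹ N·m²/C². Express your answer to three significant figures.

The work done by the electric force is W_field = −ΔU = −q(V_B − V_A) = q(V_A − V_B).
At A: distance to the source charge is 1.32 m; V_A = kq₁/r = -27.9 V.
At B: distance to the source charge is 1.85 m; V_B = kq₁/r = -20.0 V.
ΔV = V_B − V_A = 7.97 V.
W_field = −qΔV = −(-1.86×10⁻⁹ C)(7.97 V) = 1.48×10⁻⁸ J.

1.48×10⁻⁸ J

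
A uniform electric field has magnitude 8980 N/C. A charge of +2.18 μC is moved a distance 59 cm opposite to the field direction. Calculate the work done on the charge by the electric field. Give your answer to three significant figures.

-0.0116 J

The potential change for a displacement 59 cm opposite to the field direction is ΔV = +Ed = 5300 V.
W_field = −qΔV = -0.0116 J.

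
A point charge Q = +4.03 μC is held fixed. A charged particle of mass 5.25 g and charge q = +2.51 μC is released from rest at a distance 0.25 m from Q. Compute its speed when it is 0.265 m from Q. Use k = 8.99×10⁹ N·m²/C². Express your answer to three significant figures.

Only the electrostatic force acts, so mechanical energy is conserved: ½mv² = U₁ − U₂ = kQq(1/r₁ − 1/r₂).
U₁ − U₂ = (8.99×10⁹ N·m²/C²)(4.03×10⁻⁶ C)(2.51×10⁻⁶ C)(1/0.250 − 1/0.265) = 0.0206 J.
v = √(2·0.0206/5.25×10⁻³) = 2.80 m/s.

2.80 m/s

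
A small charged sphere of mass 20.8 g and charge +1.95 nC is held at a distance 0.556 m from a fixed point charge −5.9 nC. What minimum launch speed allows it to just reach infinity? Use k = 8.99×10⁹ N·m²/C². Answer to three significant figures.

4.23×10⁻³ m/s

To just escape, total mechanical energy must reach zero at infinity: ½mv²_min + U = 0, so ½mv²_min = −U = |kQq|/r.
|U| = |kQq|/r = (8.99×10⁹ N·m²/C²)(5.90×10⁻⁹)(1.95×10⁻⁹)/(0.556) = 1.86×10⁻⁷ J.
v_min = √(2|U|/m) = √(2·1.86×10⁻⁷/0.0208) = 4.23×10⁻³ m/s.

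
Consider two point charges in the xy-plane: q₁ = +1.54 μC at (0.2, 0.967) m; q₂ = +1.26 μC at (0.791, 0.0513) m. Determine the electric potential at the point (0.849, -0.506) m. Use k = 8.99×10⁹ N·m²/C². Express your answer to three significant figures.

2.88×10⁴ V

Electric potential is a scalar, so the contributions from each charge add algebraically: V = Σ kqᵢ/rᵢ.
Distances from the field point to each charge: r₁ = 1.61 m, r₂ = 0.560 m.
V = k[(1.54×10⁻⁶)/(1.61) + (1.26×10⁻⁶)/(0.560)] = 2.88×10⁴ V.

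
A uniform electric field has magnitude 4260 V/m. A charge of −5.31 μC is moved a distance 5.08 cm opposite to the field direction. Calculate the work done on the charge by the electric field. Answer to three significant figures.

The potential change for a displacement 5.08 cm opposite to the field direction is ΔV = +Ed = 216 V.
W_field = −qΔV = 1.15×10⁻³ J.

1.15×10⁻³ J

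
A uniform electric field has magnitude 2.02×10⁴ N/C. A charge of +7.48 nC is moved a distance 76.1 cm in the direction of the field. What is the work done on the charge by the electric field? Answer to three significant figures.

The potential change for a displacement 76.1 cm in the direction of the field is ΔV = −Ed = -1.54×10⁴ V.
W_field = −qΔV = 1.15×10⁻⁴ J.

1.15×10⁻⁴ J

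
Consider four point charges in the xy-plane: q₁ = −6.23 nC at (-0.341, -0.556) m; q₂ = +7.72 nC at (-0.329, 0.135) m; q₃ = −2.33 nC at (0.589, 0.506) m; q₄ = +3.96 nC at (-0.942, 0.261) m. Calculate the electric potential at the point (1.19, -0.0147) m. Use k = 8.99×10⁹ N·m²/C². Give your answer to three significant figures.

1.20 V

The total potential is the scalar sum of each charge's contribution, V = Σ kqᵢ/rᵢ.
Distances from the field point to each charge: r₁ = 1.62 m, r₂ = 1.53 m, r₃ = 0.795 m, r₄ = 2.15 m.
V = k[(-6.23×10⁻⁹)/(1.62) + (7.72×10⁻⁹)/(1.53) + (-2.33×10⁻⁹)/(0.795) + (3.96×10⁻⁹)/(2.15)] = 1.20 V.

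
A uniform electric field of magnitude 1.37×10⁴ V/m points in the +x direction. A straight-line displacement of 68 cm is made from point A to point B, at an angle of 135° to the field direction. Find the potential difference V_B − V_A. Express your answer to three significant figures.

Only the component of displacement along E changes the potential: ΔV = −E·d·cosθ.
ΔV = −(1.37×10⁴ V/m)(0.680 m)cos135° = 6590 V.

6590 V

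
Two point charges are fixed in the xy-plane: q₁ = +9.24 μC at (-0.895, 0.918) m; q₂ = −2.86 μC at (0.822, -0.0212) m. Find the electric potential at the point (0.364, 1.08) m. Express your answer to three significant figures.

4.39×10⁴ V

Electric potential is a scalar, so the contributions from each charge add algebraically: V = Σ kqᵢ/rᵢ.
Distances from the field point to each charge: r₁ = 1.27 m, r₂ = 1.19 m.
V = k[(9.24×10⁻⁶)/(1.27) + (-2.86×10⁻⁶)/(1.19)] = 4.39×10⁴ V.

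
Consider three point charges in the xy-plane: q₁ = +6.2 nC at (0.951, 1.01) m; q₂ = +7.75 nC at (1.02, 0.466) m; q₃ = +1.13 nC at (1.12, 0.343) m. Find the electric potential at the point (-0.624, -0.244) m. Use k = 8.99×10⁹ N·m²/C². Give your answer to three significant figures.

Electric potential is a scalar, so the contributions from each charge add algebraically: V = Σ kqᵢ/rᵢ.
Distances from the field point to each charge: r₁ = 2.01 m, r₂ = 1.79 m, r₃ = 1.84 m.
V = k[(6.20×10⁻⁹)/(2.01) + (7.75×10⁻⁹)/(1.79) + (1.13×10⁻⁹)/(1.84)] = 72.1 V.

72.1 V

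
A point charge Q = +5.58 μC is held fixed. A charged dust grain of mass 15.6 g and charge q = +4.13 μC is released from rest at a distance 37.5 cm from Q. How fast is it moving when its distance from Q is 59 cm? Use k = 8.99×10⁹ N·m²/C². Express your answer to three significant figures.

Only the electrostatic force acts, so mechanical energy is conserved: ½mv² = U₁ − U₂ = kQq(1/r₁ − 1/r₂).
U₁ − U₂ = (8.99×10⁹ N·m²/C²)(5.58×10⁻⁶ C)(4.13×10⁻⁶ C)(1/0.375 − 1/0.590) = 0.201 J.
v = √(2·0.201/0.0156) = 5.08 m/s.

5.08 m/s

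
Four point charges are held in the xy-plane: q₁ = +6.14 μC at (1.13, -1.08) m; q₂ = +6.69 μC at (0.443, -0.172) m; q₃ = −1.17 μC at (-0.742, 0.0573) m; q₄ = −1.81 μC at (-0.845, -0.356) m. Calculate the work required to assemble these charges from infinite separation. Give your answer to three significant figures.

The work to assemble the configuration equals its total potential energy, U = Σ kqᵢqⱼ/rᵢⱼ over all pairs.
Pair separations: r₁₂ = 1.14 m, r₁₃ = 2.19 m, r₁₄ = 2.10 m, r₂₃ = 1.21 m, r₂₄ = 1.30 m, r₃₄ = 0.426 m.
Summing all 6 pair terms gives U = 0.150 J.

0.150 J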